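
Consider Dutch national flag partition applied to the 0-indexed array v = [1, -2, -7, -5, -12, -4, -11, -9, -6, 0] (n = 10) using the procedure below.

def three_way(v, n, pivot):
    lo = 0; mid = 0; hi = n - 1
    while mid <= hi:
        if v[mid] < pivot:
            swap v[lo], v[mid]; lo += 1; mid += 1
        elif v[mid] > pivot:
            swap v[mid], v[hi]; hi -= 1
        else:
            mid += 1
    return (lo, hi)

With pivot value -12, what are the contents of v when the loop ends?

lo=0 mid=0 hi=9
1>-12: swap(0,9), hi=8 ⇒ [0, -2, -7, -5, -12, -4, -11, -9, -6, 1]
0>-12: swap(0,8), hi=7 ⇒ [-6, -2, -7, -5, -12, -4, -11, -9, 0, 1]
-6>-12: swap(0,7), hi=6 ⇒ [-9, -2, -7, -5, -12, -4, -11, -6, 0, 1]
-9>-12: swap(0,6), hi=5 ⇒ [-11, -2, -7, -5, -12, -4, -9, -6, 0, 1]
-11>-12: swap(0,5), hi=4 ⇒ [-4, -2, -7, -5, -12, -11, -9, -6, 0, 1]
-4>-12: swap(0,4), hi=3 ⇒ [-12, -2, -7, -5, -4, -11, -9, -6, 0, 1]
-12=-12: mid=1
-2>-12: swap(1,3), hi=2 ⇒ [-12, -5, -7, -2, -4, -11, -9, -6, 0, 1]
-5>-12: swap(1,2), hi=1 ⇒ [-12, -7, -5, -2, -4, -11, -9, -6, 0, 1]
-7>-12: swap(1,1), hi=0 ⇒ [-12, -7, -5, -2, -4, -11, -9, -6, 0, 1]
done. lo=0 hi=0; v=[-12, -7, -5, -2, -4, -11, -9, -6, 0, 1]

[-12, -7, -5, -2, -4, -11, -9, -6, 0, 1]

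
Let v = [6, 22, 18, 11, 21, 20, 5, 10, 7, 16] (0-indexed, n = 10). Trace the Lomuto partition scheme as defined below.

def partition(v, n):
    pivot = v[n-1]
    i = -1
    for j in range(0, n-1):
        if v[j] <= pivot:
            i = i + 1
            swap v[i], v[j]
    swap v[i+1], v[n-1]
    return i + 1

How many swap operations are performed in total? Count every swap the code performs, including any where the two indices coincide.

6

pivot = v[9] = 16; i = -1
j=0: v[0]=6 ≤ 16 → i=0, swap v[0],v[0] (no change) → [6, 22, 18, 11, 21, 20, 5, 10, 7, 16]
j=1: v[1]=22 > 16 → no swap
j=2: v[2]=18 > 16 → no swap
j=3: v[3]=11 ≤ 16 → i=1, swap v[1],v[3] → [6, 11, 18, 22, 21, 20, 5, 10, 7, 16]
j=4: v[4]=21 > 16 → no swap
j=5: v[5]=20 > 16 → no swap
j=6: v[6]=5 ≤ 16 → i=2, swap v[2],v[6] → [6, 11, 5, 22, 21, 20, 18, 10, 7, 16]
j=7: v[7]=10 ≤ 16 → i=3, swap v[3],v[7] → [6, 11, 5, 10, 21, 20, 18, 22, 7, 16]
j=8: v[8]=7 ≤ 16 → i=4, swap v[4],v[8] → [6, 11, 5, 10, 7, 20, 18, 22, 21, 16]
final swap v[5],v[9] → [6, 11, 5, 10, 7, 16, 18, 22, 21, 20]; return 5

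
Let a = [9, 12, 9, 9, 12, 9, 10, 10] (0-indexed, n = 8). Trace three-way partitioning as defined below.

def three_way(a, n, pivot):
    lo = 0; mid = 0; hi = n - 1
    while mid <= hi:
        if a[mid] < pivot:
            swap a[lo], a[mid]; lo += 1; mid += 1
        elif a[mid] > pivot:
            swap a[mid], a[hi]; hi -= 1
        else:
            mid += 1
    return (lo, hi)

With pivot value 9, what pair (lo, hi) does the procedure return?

(0, 3)

pivot = 9; lo=0, mid=0, hi=7
a[mid]=9=9: mid=1
a[mid]=12>9: swap a[1],a[7]; hi=6 → [9, 10, 9, 9, 12, 9, 10, 12]
a[mid]=10>9: swap a[1],a[6]; hi=5 → [9, 10, 9, 9, 12, 9, 10, 12]
a[mid]=10>9: swap a[1],a[5]; hi=4 → [9, 9, 9, 9, 12, 10, 10, 12]
a[mid]=9=9: mid=2
a[mid]=9=9: mid=3
a[mid]=9=9: mid=4
a[mid]=12>9: swap a[4],a[4]; hi=3 → [9, 9, 9, 9, 12, 10, 10, 12]
end: lo=0, hi=3; a = [9, 9, 9, 9, 12, 10, 10, 12]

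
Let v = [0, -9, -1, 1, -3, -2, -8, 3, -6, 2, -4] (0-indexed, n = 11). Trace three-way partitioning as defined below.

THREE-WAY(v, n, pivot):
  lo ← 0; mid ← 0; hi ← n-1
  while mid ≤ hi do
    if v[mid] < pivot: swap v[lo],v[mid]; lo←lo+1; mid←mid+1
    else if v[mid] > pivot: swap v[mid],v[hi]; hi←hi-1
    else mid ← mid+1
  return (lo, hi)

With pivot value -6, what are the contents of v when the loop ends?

[-9, -8, -6, -3, -2, 1, 3, -1, 2, -4, 0]

lo=0 mid=0 hi=10
0>-6: swap(0,10), hi=9 ⇒ [-4, -9, -1, 1, -3, -2, -8, 3, -6, 2, 0]
-4>-6: swap(0,9), hi=8 ⇒ [2, -9, -1, 1, -3, -2, -8, 3, -6, -4, 0]
2>-6: swap(0,8), hi=7 ⇒ [-6, -9, -1, 1, -3, -2, -8, 3, 2, -4, 0]
-6=-6: mid=1
-9<-6: swap(0,1), lo=1 mid=2 ⇒ [-9, -6, -1, 1, -3, -2, -8, 3, 2, -4, 0]
-1>-6: swap(2,7), hi=6 ⇒ [-9, -6, 3, 1, -3, -2, -8, -1, 2, -4, 0]
3>-6: swap(2,6), hi=5 ⇒ [-9, -6, -8, 1, -3, -2, 3, -1, 2, -4, 0]
-8<-6: swap(1,2), lo=2 mid=3 ⇒ [-9, -8, -6, 1, -3, -2, 3, -1, 2, -4, 0]
1>-6: swap(3,5), hi=4 ⇒ [-9, -8, -6, -2, -3, 1, 3, -1, 2, -4, 0]
-2>-6: swap(3,4), hi=3 ⇒ [-9, -8, -6, -3, -2, 1, 3, -1, 2, -4, 0]
-3>-6: swap(3,3), hi=2 ⇒ [-9, -8, -6, -3, -2, 1, 3, -1, 2, -4, 0]
done. lo=2 hi=2; v=[-9, -8, -6, -3, -2, 1, 3, -1, 2, -4, 0]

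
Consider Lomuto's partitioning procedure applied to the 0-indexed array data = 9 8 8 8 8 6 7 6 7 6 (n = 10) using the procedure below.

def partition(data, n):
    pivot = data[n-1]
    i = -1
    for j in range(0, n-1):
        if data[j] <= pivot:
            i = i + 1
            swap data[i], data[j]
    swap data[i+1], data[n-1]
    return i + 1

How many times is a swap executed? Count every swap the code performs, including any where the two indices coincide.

pivot = data[9] = 6; i = -1
j=0: data[0]=9 > 6 → no swap
j=1: data[1]=8 > 6 → no swap
j=2: data[2]=8 > 6 → no swap
j=3: data[3]=8 > 6 → no swap
j=4: data[4]=8 > 6 → no swap
j=5: data[5]=6 ≤ 6 → i=0, swap data[0],data[5] → 6 8 8 8 8 9 7 6 7 6
j=6: data[6]=7 > 6 → no swap
j=7: data[7]=6 ≤ 6 → i=1, swap data[1],data[7] → 6 6 8 8 8 9 7 8 7 6
j=8: data[8]=7 > 6 → no swap
final swap data[2],data[9] → 6 6 6 8 8 9 7 8 7 8; return 2

3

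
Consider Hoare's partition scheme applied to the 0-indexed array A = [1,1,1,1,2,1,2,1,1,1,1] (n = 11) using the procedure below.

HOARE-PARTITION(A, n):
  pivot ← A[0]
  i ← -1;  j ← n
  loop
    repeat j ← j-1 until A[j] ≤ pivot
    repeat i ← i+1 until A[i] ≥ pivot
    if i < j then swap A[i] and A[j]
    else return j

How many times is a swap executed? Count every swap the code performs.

pivot = A[0] = 1; i = -1, j = 11
j→10 (A[10]=1≤1), i→0 (A[0]=1≥1); i<j, swap → [1,1,1,1,2,1,2,1,1,1,1]
j→9 (A[9]=1≤1), i→1 (A[1]=1≥1); i<j, swap → [1,1,1,1,2,1,2,1,1,1,1]
j→8 (A[8]=1≤1), i→2 (A[2]=1≥1); i<j, swap → [1,1,1,1,2,1,2,1,1,1,1]
j→7 (A[7]=1≤1), i→3 (A[3]=1≥1); i<j, swap → [1,1,1,1,2,1,2,1,1,1,1]
j→5 (A[5]=1≤1), i→4 (A[4]=2≥1); i<j, swap → [1,1,1,1,1,2,2,1,1,1,1]
j→4, i→5; i≥j, return j=4. A = [1,1,1,1,1,2,2,1,1,1,1]

5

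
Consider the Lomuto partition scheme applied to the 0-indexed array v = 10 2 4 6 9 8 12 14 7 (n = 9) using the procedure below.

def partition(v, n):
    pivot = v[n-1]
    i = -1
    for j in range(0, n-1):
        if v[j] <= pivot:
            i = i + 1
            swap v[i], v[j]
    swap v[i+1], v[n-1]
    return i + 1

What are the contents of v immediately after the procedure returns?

2 4 6 7 9 8 12 14 10

pivot=7, i=-1
j=0: 10>7, skip
j=1: 2≤7, i=0, swap(0,1) ⇒ 2 10 4 6 9 8 12 14 7
j=2: 4≤7, i=1, swap(1,2) ⇒ 2 4 10 6 9 8 12 14 7
j=3: 6≤7, i=2, swap(2,3) ⇒ 2 4 6 10 9 8 12 14 7
j=4: 9>7, skip
j=5: 8>7, skip
j=6: 12>7, skip
j=7: 14>7, skip
swap(3,8) ⇒ 2 4 6 7 9 8 12 14 10; return 3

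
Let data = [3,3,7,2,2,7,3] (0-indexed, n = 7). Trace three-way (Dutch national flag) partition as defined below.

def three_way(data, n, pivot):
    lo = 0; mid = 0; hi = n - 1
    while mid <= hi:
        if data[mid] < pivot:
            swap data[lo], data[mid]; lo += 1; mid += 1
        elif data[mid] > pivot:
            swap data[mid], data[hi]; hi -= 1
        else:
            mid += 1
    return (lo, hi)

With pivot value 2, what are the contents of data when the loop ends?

pivot = 2; lo=0, mid=0, hi=6
data[mid]=3>2: swap data[0],data[6]; hi=5 → [3,3,7,2,2,7,3]
data[mid]=3>2: swap data[0],data[5]; hi=4 → [7,3,7,2,2,3,3]
data[mid]=7>2: swap data[0],data[4]; hi=3 → [2,3,7,2,7,3,3]
data[mid]=2=2: mid=1
data[mid]=3>2: swap data[1],data[3]; hi=2 → [2,2,7,3,7,3,3]
data[mid]=2=2: mid=2
data[mid]=7>2: swap data[2],data[2]; hi=1 → [2,2,7,3,7,3,3]
end: lo=0, hi=1; data = [2,2,7,3,7,3,3]

[2,2,7,3,7,3,3]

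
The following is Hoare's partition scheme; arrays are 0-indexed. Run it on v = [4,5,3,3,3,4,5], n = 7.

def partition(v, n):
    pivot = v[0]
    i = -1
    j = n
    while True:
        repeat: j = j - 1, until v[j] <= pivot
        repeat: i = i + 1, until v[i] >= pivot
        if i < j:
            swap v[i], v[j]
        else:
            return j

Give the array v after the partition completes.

pivot = v[0] = 4; i = -1, j = 7
j→5 (v[5]=4≤4), i→0 (v[0]=4≥4); i<j, swap → [4,5,3,3,3,4,5]
j→4 (v[4]=3≤4), i→1 (v[1]=5≥4); i<j, swap → [4,3,3,3,5,4,5]
j→3, i→4; i≥j, return j=3. v = [4,3,3,3,5,4,5]

[4,3,3,3,5,4,5]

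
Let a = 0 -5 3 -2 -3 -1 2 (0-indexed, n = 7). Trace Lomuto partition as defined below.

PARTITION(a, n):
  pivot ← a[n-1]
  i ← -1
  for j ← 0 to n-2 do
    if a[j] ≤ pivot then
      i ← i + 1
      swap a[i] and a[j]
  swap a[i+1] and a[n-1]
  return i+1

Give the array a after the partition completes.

pivot = a[6] = 2; i = -1
j=0: a[0]=0 ≤ 2 → i=0, swap a[0],a[0] (no change) → 0 -5 3 -2 -3 -1 2
j=1: a[1]=-5 ≤ 2 → i=1, swap a[1],a[1] (no change) → 0 -5 3 -2 -3 -1 2
j=2: a[2]=3 > 2 → no swap
j=3: a[3]=-2 ≤ 2 → i=2, swap a[2],a[3] → 0 -5 -2 3 -3 -1 2
j=4: a[4]=-3 ≤ 2 → i=3, swap a[3],a[4] → 0 -5 -2 -3 3 -1 2
j=5: a[5]=-1 ≤ 2 → i=4, swap a[4],a[5] → 0 -5 -2 -3 -1 3 2
final swap a[5],a[6] → 0 -5 -2 -3 -1 2 3; return 5

0 -5 -2 -3 -1 2 3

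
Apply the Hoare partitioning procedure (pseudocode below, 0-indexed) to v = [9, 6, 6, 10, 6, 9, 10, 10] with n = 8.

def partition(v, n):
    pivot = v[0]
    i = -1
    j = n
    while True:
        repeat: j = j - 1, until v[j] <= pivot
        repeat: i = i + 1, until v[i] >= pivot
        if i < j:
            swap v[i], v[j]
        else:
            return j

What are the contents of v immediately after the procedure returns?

pivot=9
j stops at 5 (9), i stops at 0 (9); swap ⇒ [9, 6, 6, 10, 6, 9, 10, 10]
j stops at 4 (6), i stops at 3 (10); swap ⇒ [9, 6, 6, 6, 10, 9, 10, 10]
j stops at 3, i stops at 4; i≥j ⇒ return 3. v=[9, 6, 6, 6, 10, 9, 10, 10]

[9, 6, 6, 6, 10, 9, 10, 10]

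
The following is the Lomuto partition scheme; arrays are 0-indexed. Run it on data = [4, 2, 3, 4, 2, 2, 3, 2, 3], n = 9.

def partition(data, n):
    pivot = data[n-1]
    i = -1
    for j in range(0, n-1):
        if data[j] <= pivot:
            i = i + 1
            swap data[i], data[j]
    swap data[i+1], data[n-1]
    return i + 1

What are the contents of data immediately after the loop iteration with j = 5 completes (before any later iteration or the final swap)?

pivot = data[8] = 3; i = -1
j=0: data[0]=4 > 3 → no swap
j=1: data[1]=2 ≤ 3 → i=0, swap data[0],data[1] → [2, 4, 3, 4, 2, 2, 3, 2, 3]
j=2: data[2]=3 ≤ 3 → i=1, swap data[1],data[2] → [2, 3, 4, 4, 2, 2, 3, 2, 3]
j=3: data[3]=4 > 3 → no swap
j=4: data[4]=2 ≤ 3 → i=2, swap data[2],data[4] → [2, 3, 2, 4, 4, 2, 3, 2, 3]
j=5: data[5]=2 ≤ 3 → i=3, swap data[3],data[5] → [2, 3, 2, 2, 4, 4, 3, 2, 3]
(after j=5) data = [2, 3, 2, 2, 4, 4, 3, 2, 3]

[2, 3, 2, 2, 4, 4, 3, 2, 3]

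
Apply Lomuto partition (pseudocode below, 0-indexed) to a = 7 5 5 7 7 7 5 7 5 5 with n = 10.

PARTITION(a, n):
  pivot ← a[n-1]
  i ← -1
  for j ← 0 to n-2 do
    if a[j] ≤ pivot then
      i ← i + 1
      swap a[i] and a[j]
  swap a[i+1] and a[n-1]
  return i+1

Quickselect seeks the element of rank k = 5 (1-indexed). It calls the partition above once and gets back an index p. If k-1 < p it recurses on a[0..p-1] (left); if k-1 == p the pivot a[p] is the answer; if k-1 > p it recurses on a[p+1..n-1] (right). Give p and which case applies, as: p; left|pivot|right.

4; pivot

pivot=5, i=-1
j=0: 7>5, skip
j=1: 5≤5, i=0, swap(0,1) ⇒ 5 7 5 7 7 7 5 7 5 5
j=2: 5≤5, i=1, swap(1,2) ⇒ 5 5 7 7 7 7 5 7 5 5
j=3: 7>5, skip
j=4: 7>5, skip
j=5: 7>5, skip
j=6: 5≤5, i=2, swap(2,6) ⇒ 5 5 5 7 7 7 7 7 5 5
j=7: 7>5, skip
j=8: 5≤5, i=3, swap(3,8) ⇒ 5 5 5 5 7 7 7 7 7 5
swap(4,9) ⇒ 5 5 5 5 5 7 7 7 7 7; return 4
p = 4; k-1 = 4 == 4 ⇒ pivot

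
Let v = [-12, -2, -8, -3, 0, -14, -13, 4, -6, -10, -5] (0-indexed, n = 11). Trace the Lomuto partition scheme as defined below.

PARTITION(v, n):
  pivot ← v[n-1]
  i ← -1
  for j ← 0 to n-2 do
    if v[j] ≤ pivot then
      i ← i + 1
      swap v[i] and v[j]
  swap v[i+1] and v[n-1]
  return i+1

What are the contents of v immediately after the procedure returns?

pivot=-5, i=-1
j=0: -12≤-5, i=0, swap(0,0) ⇒ [-12, -2, -8, -3, 0, -14, -13, 4, -6, -10, -5]
j=1: -2>-5, skip
j=2: -8≤-5, i=1, swap(1,2) ⇒ [-12, -8, -2, -3, 0, -14, -13, 4, -6, -10, -5]
j=3: -3>-5, skip
j=4: 0>-5, skip
j=5: -14≤-5, i=2, swap(2,5) ⇒ [-12, -8, -14, -3, 0, -2, -13, 4, -6, -10, -5]
j=6: -13≤-5, i=3, swap(3,6) ⇒ [-12, -8, -14, -13, 0, -2, -3, 4, -6, -10, -5]
j=7: 4>-5, skip
j=8: -6≤-5, i=4, swap(4,8) ⇒ [-12, -8, -14, -13, -6, -2, -3, 4, 0, -10, -5]
j=9: -10≤-5, i=5, swap(5,9) ⇒ [-12, -8, -14, -13, -6, -10, -3, 4, 0, -2, -5]
swap(6,10) ⇒ [-12, -8, -14, -13, -6, -10, -5, 4, 0, -2, -3]; return 6

[-12, -8, -14, -13, -6, -10, -5, 4, 0, -2, -3]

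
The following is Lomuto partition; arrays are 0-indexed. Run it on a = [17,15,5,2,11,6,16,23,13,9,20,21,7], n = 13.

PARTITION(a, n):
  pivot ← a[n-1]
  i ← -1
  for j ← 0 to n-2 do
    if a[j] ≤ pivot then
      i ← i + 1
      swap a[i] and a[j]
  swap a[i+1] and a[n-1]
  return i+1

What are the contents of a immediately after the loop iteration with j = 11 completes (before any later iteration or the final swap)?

[5,2,6,15,11,17,16,23,13,9,20,21,7]

pivot=7, i=-1
j=0: 17>7, skip
j=1: 15>7, skip
j=2: 5≤7, i=0, swap(0,2) ⇒ [5,15,17,2,11,6,16,23,13,9,20,21,7]
j=3: 2≤7, i=1, swap(1,3) ⇒ [5,2,17,15,11,6,16,23,13,9,20,21,7]
j=4: 11>7, skip
j=5: 6≤7, i=2, swap(2,5) ⇒ [5,2,6,15,11,17,16,23,13,9,20,21,7]
j=6: 16>7, skip
j=7: 23>7, skip
j=8: 13>7, skip
j=9: 9>7, skip
j=10: 20>7, skip
j=11: 21>7, skip
(after j=11) a = [5,2,6,15,11,17,16,23,13,9,20,21,7]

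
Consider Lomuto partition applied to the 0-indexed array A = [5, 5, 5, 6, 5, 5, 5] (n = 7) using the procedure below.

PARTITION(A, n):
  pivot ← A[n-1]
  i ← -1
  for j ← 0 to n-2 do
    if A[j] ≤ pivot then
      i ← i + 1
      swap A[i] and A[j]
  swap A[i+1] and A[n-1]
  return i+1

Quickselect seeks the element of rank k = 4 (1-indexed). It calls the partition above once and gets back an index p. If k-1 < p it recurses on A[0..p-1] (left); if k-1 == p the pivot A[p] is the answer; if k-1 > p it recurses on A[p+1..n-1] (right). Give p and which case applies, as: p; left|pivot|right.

pivot = A[6] = 5; i = -1
j=0: A[0]=5 ≤ 5 → i=0, swap A[0],A[0] (no change) → [5, 5, 5, 6, 5, 5, 5]
j=1: A[1]=5 ≤ 5 → i=1, swap A[1],A[1] (no change) → [5, 5, 5, 6, 5, 5, 5]
j=2: A[2]=5 ≤ 5 → i=2, swap A[2],A[2] (no change) → [5, 5, 5, 6, 5, 5, 5]
j=3: A[3]=6 > 5 → no swap
j=4: A[4]=5 ≤ 5 → i=3, swap A[3],A[4] → [5, 5, 5, 5, 6, 5, 5]
j=5: A[5]=5 ≤ 5 → i=4, swap A[4],A[5] → [5, 5, 5, 5, 5, 6, 5]
final swap A[5],A[6] → [5, 5, 5, 5, 5, 5, 6]; return 5
p = 5; k-1 = 3 < 5 ⇒ left

5; left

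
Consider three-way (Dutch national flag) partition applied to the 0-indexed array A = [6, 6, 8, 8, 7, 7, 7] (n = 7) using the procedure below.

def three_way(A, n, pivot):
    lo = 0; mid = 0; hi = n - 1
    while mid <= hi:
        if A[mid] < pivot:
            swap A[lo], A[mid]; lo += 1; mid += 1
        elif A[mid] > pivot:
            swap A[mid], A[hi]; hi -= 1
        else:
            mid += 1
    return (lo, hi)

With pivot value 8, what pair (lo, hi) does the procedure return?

lo=0 mid=0 hi=6
6<8: swap(0,0), lo=1 mid=1 ⇒ [6, 6, 8, 8, 7, 7, 7]
6<8: swap(1,1), lo=2 mid=2 ⇒ [6, 6, 8, 8, 7, 7, 7]
8=8: mid=3
8=8: mid=4
7<8: swap(2,4), lo=3 mid=5 ⇒ [6, 6, 7, 8, 8, 7, 7]
7<8: swap(3,5), lo=4 mid=6 ⇒ [6, 6, 7, 7, 8, 8, 7]
7<8: swap(4,6), lo=5 mid=7 ⇒ [6, 6, 7, 7, 7, 8, 8]
done. lo=5 hi=6; A=[6, 6, 7, 7, 7, 8, 8]

(5, 6)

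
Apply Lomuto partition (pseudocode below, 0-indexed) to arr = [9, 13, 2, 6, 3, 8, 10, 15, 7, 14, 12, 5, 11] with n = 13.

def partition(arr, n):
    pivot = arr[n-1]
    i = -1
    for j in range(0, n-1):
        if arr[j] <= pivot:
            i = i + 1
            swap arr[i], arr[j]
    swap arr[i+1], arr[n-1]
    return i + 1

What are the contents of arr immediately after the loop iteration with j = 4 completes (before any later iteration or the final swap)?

pivot = arr[12] = 11; i = -1
j=0: arr[0]=9 ≤ 11 → i=0, swap arr[0],arr[0] (no change) → [9, 13, 2, 6, 3, 8, 10, 15, 7, 14, 12, 5, 11]
j=1: arr[1]=13 > 11 → no swap
j=2: arr[2]=2 ≤ 11 → i=1, swap arr[1],arr[2] → [9, 2, 13, 6, 3, 8, 10, 15, 7, 14, 12, 5, 11]
j=3: arr[3]=6 ≤ 11 → i=2, swap arr[2],arr[3] → [9, 2, 6, 13, 3, 8, 10, 15, 7, 14, 12, 5, 11]
j=4: arr[4]=3 ≤ 11 → i=3, swap arr[3],arr[4] → [9, 2, 6, 3, 13, 8, 10, 15, 7, 14, 12, 5, 11]
(after j=4) arr = [9, 2, 6, 3, 13, 8, 10, 15, 7, 14, 12, 5, 11]

[9, 2, 6, 3, 13, 8, 10, 15, 7, 14, 12, 5, 11]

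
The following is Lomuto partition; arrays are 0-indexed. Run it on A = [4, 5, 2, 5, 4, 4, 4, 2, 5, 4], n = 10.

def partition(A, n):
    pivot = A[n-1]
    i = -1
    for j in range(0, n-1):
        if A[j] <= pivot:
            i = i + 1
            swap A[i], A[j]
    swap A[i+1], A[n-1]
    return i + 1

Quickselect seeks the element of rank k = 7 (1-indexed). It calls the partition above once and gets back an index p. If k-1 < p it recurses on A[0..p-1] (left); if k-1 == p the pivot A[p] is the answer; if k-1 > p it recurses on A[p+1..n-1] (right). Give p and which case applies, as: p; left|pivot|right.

6; pivot

pivot = A[9] = 4; i = -1
j=0: A[0]=4 ≤ 4 → i=0, swap A[0],A[0] (no change) → [4, 5, 2, 5, 4, 4, 4, 2, 5, 4]
j=1: A[1]=5 > 4 → no swap
j=2: A[2]=2 ≤ 4 → i=1, swap A[1],A[2] → [4, 2, 5, 5, 4, 4, 4, 2, 5, 4]
j=3: A[3]=5 > 4 → no swap
j=4: A[4]=4 ≤ 4 → i=2, swap A[2],A[4] → [4, 2, 4, 5, 5, 4, 4, 2, 5, 4]
j=5: A[5]=4 ≤ 4 → i=3, swap A[3],A[5] → [4, 2, 4, 4, 5, 5, 4, 2, 5, 4]
j=6: A[6]=4 ≤ 4 → i=4, swap A[4],A[6] → [4, 2, 4, 4, 4, 5, 5, 2, 5, 4]
j=7: A[7]=2 ≤ 4 → i=5, swap A[5],A[7] → [4, 2, 4, 4, 4, 2, 5, 5, 5, 4]
j=8: A[8]=5 > 4 → no swap
final swap A[6],A[9] → [4, 2, 4, 4, 4, 2, 4, 5, 5, 5]; return 6
p = 6; k-1 = 6 == 6 ⇒ pivot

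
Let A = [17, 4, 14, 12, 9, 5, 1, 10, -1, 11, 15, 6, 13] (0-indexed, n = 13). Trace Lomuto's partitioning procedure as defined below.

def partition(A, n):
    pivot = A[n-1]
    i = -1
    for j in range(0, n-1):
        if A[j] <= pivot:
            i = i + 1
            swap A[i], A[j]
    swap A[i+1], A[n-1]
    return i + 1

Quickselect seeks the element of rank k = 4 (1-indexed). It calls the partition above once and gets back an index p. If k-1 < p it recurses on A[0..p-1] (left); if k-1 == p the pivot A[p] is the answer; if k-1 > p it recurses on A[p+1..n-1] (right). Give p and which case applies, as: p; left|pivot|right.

9; left

pivot = A[12] = 13; i = -1
j=0: A[0]=17 > 13 → no swap
j=1: A[1]=4 ≤ 13 → i=0, swap A[0],A[1] → [4, 17, 14, 12, 9, 5, 1, 10, -1, 11, 15, 6, 13]
j=2: A[2]=14 > 13 → no swap
j=3: A[3]=12 ≤ 13 → i=1, swap A[1],A[3] → [4, 12, 14, 17, 9, 5, 1, 10, -1, 11, 15, 6, 13]
j=4: A[4]=9 ≤ 13 → i=2, swap A[2],A[4] → [4, 12, 9, 17, 14, 5, 1, 10, -1, 11, 15, 6, 13]
j=5: A[5]=5 ≤ 13 → i=3, swap A[3],A[5] → [4, 12, 9, 5, 14, 17, 1, 10, -1, 11, 15, 6, 13]
j=6: A[6]=1 ≤ 13 → i=4, swap A[4],A[6] → [4, 12, 9, 5, 1, 17, 14, 10, -1, 11, 15, 6, 13]
j=7: A[7]=10 ≤ 13 → i=5, swap A[5],A[7] → [4, 12, 9, 5, 1, 10, 14, 17, -1, 11, 15, 6, 13]
j=8: A[8]=-1 ≤ 13 → i=6, swap A[6],A[8] → [4, 12, 9, 5, 1, 10, -1, 17, 14, 11, 15, 6, 13]
j=9: A[9]=11 ≤ 13 → i=7, swap A[7],A[9] → [4, 12, 9, 5, 1, 10, -1, 11, 14, 17, 15, 6, 13]
j=10: A[10]=15 > 13 → no swap
j=11: A[11]=6 ≤ 13 → i=8, swap A[8],A[11] → [4, 12, 9, 5, 1, 10, -1, 11, 6, 17, 15, 14, 13]
final swap A[9],A[12] → [4, 12, 9, 5, 1, 10, -1, 11, 6, 13, 15, 14, 17]; return 9
p = 9; k-1 = 3 < 9 ⇒ left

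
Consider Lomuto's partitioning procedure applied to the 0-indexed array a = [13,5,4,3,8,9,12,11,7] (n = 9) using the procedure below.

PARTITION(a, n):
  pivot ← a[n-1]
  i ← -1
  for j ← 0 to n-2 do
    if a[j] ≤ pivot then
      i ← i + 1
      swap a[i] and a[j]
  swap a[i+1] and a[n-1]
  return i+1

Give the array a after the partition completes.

pivot = a[8] = 7; i = -1
j=0: a[0]=13 > 7 → no swap
j=1: a[1]=5 ≤ 7 → i=0, swap a[0],a[1] → [5,13,4,3,8,9,12,11,7]
j=2: a[2]=4 ≤ 7 → i=1, swap a[1],a[2] → [5,4,13,3,8,9,12,11,7]
j=3: a[3]=3 ≤ 7 → i=2, swap a[2],a[3] → [5,4,3,13,8,9,12,11,7]
j=4: a[4]=8 > 7 → no swap
j=5: a[5]=9 > 7 → no swap
j=6: a[6]=12 > 7 → no swap
j=7: a[7]=11 > 7 → no swap
final swap a[3],a[8] → [5,4,3,7,8,9,12,11,13]; return 3

[5,4,3,7,8,9,12,11,13]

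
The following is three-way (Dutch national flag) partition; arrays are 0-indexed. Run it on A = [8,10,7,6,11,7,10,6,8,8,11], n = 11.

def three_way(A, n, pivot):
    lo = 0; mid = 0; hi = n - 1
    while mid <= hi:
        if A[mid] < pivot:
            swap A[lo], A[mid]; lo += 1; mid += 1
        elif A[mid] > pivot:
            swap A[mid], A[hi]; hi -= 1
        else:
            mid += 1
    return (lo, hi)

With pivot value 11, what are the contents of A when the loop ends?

[8,10,7,6,7,10,6,8,8,11,11]

lo=0 mid=0 hi=10
8<11: swap(0,0), lo=1 mid=1 ⇒ [8,10,7,6,11,7,10,6,8,8,11]
10<11: swap(1,1), lo=2 mid=2 ⇒ [8,10,7,6,11,7,10,6,8,8,11]
7<11: swap(2,2), lo=3 mid=3 ⇒ [8,10,7,6,11,7,10,6,8,8,11]
6<11: swap(3,3), lo=4 mid=4 ⇒ [8,10,7,6,11,7,10,6,8,8,11]
11=11: mid=5
7<11: swap(4,5), lo=5 mid=6 ⇒ [8,10,7,6,7,11,10,6,8,8,11]
10<11: swap(5,6), lo=6 mid=7 ⇒ [8,10,7,6,7,10,11,6,8,8,11]
6<11: swap(6,7), lo=7 mid=8 ⇒ [8,10,7,6,7,10,6,11,8,8,11]
8<11: swap(7,8), lo=8 mid=9 ⇒ [8,10,7,6,7,10,6,8,11,8,11]
8<11: swap(8,9), lo=9 mid=10 ⇒ [8,10,7,6,7,10,6,8,8,11,11]
11=11: mid=11
done. lo=9 hi=10; A=[8,10,7,6,7,10,6,8,8,11,11]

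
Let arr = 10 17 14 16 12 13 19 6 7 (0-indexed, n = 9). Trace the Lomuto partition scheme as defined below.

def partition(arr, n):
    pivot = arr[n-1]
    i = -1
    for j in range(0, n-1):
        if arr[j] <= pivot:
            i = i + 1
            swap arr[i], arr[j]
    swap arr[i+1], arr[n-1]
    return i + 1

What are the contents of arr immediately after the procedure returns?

6 7 14 16 12 13 19 10 17

pivot=7, i=-1
j=0: 10>7, skip
j=1: 17>7, skip
j=2: 14>7, skip
j=3: 16>7, skip
j=4: 12>7, skip
j=5: 13>7, skip
j=6: 19>7, skip
j=7: 6≤7, i=0, swap(0,7) ⇒ 6 17 14 16 12 13 19 10 7
swap(1,8) ⇒ 6 7 14 16 12 13 19 10 17; return 1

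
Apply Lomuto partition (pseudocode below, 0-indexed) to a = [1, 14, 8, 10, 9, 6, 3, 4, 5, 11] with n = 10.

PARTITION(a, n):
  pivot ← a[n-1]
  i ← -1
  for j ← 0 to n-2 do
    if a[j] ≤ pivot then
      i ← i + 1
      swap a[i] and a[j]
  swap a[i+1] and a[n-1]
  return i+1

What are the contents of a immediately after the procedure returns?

[1, 8, 10, 9, 6, 3, 4, 5, 11, 14]

pivot = a[9] = 11; i = -1
j=0: a[0]=1 ≤ 11 → i=0, swap a[0],a[0] (no change) → [1, 14, 8, 10, 9, 6, 3, 4, 5, 11]
j=1: a[1]=14 > 11 → no swap
j=2: a[2]=8 ≤ 11 → i=1, swap a[1],a[2] → [1, 8, 14, 10, 9, 6, 3, 4, 5, 11]
j=3: a[3]=10 ≤ 11 → i=2, swap a[2],a[3] → [1, 8, 10, 14, 9, 6, 3, 4, 5, 11]
j=4: a[4]=9 ≤ 11 → i=3, swap a[3],a[4] → [1, 8, 10, 9, 14, 6, 3, 4, 5, 11]
j=5: a[5]=6 ≤ 11 → i=4, swap a[4],a[5] → [1, 8, 10, 9, 6, 14, 3, 4, 5, 11]
j=6: a[6]=3 ≤ 11 → i=5, swap a[5],a[6] → [1, 8, 10, 9, 6, 3, 14, 4, 5, 11]
j=7: a[7]=4 ≤ 11 → i=6, swap a[6],a[7] → [1, 8, 10, 9, 6, 3, 4, 14, 5, 11]
j=8: a[8]=5 ≤ 11 → i=7, swap a[7],a[8] → [1, 8, 10, 9, 6, 3, 4, 5, 14, 11]
final swap a[8],a[9] → [1, 8, 10, 9, 6, 3, 4, 5, 11, 14]; return 8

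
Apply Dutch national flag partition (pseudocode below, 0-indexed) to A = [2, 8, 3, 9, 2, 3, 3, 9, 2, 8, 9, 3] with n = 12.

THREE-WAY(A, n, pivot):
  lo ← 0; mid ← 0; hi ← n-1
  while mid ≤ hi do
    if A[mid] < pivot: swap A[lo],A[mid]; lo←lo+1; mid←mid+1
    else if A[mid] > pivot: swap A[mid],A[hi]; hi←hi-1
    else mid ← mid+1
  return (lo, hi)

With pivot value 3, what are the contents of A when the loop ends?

pivot = 3; lo=0, mid=0, hi=11
A[mid]=2<3: swap A[0],A[0]; lo=1,mid=1 → [2, 8, 3, 9, 2, 3, 3, 9, 2, 8, 9, 3]
A[mid]=8>3: swap A[1],A[11]; hi=10 → [2, 3, 3, 9, 2, 3, 3, 9, 2, 8, 9, 8]
A[mid]=3=3: mid=2
A[mid]=3=3: mid=3
A[mid]=9>3: swap A[3],A[10]; hi=9 → [2, 3, 3, 9, 2, 3, 3, 9, 2, 8, 9, 8]
A[mid]=9>3: swap A[3],A[9]; hi=8 → [2, 3, 3, 8, 2, 3, 3, 9, 2, 9, 9, 8]
A[mid]=8>3: swap A[3],A[8]; hi=7 → [2, 3, 3, 2, 2, 3, 3, 9, 8, 9, 9, 8]
A[mid]=2<3: swap A[1],A[3]; lo=2,mid=4 → [2, 2, 3, 3, 2, 3, 3, 9, 8, 9, 9, 8]
A[mid]=2<3: swap A[2],A[4]; lo=3,mid=5 → [2, 2, 2, 3, 3, 3, 3, 9, 8, 9, 9, 8]
A[mid]=3=3: mid=6
A[mid]=3=3: mid=7
A[mid]=9>3: swap A[7],A[7]; hi=6 → [2, 2, 2, 3, 3, 3, 3, 9, 8, 9, 9, 8]
end: lo=3, hi=6; A = [2, 2, 2, 3, 3, 3, 3, 9, 8, 9, 9, 8]

[2, 2, 2, 3, 3, 3, 3, 9, 8, 9, 9, 8]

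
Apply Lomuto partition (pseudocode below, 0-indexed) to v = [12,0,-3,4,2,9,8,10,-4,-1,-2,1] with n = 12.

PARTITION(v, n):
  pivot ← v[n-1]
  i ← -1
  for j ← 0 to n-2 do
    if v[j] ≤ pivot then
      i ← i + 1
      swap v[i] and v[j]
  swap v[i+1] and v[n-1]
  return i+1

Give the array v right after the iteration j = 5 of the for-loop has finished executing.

pivot = v[11] = 1; i = -1
j=0: v[0]=12 > 1 → no swap
j=1: v[1]=0 ≤ 1 → i=0, swap v[0],v[1] → [0,12,-3,4,2,9,8,10,-4,-1,-2,1]
j=2: v[2]=-3 ≤ 1 → i=1, swap v[1],v[2] → [0,-3,12,4,2,9,8,10,-4,-1,-2,1]
j=3: v[3]=4 > 1 → no swap
j=4: v[4]=2 > 1 → no swap
j=5: v[5]=9 > 1 → no swap
(after j=5) v = [0,-3,12,4,2,9,8,10,-4,-1,-2,1]

[0,-3,12,4,2,9,8,10,-4,-1,-2,1]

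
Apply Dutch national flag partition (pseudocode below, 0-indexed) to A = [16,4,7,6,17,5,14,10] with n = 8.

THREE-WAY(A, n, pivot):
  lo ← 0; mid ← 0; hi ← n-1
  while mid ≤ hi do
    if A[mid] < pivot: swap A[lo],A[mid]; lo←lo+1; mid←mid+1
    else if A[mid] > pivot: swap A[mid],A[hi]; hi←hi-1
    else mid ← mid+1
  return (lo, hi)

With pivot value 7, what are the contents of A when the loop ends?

pivot = 7; lo=0, mid=0, hi=7
A[mid]=16>7: swap A[0],A[7]; hi=6 → [10,4,7,6,17,5,14,16]
A[mid]=10>7: swap A[0],A[6]; hi=5 → [14,4,7,6,17,5,10,16]
A[mid]=14>7: swap A[0],A[5]; hi=4 → [5,4,7,6,17,14,10,16]
A[mid]=5<7: swap A[0],A[0]; lo=1,mid=1 → [5,4,7,6,17,14,10,16]
A[mid]=4<7: swap A[1],A[1]; lo=2,mid=2 → [5,4,7,6,17,14,10,16]
A[mid]=7=7: mid=3
A[mid]=6<7: swap A[2],A[3]; lo=3,mid=4 → [5,4,6,7,17,14,10,16]
A[mid]=17>7: swap A[4],A[4]; hi=3 → [5,4,6,7,17,14,10,16]
end: lo=3, hi=3; A = [5,4,6,7,17,14,10,16]

[5,4,6,7,17,14,10,16]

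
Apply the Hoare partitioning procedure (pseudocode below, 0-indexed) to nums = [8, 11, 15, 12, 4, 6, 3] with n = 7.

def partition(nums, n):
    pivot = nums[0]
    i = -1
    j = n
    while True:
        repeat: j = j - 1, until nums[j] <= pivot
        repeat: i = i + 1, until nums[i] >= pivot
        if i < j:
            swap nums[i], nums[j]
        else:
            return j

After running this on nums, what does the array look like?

[3, 6, 4, 12, 15, 11, 8]

pivot = nums[0] = 8; i = -1, j = 7
j→6 (nums[6]=3≤8), i→0 (nums[0]=8≥8); i<j, swap → [3, 11, 15, 12, 4, 6, 8]
j→5 (nums[5]=6≤8), i→1 (nums[1]=11≥8); i<j, swap → [3, 6, 15, 12, 4, 11, 8]
j→4 (nums[4]=4≤8), i→2 (nums[2]=15≥8); i<j, swap → [3, 6, 4, 12, 15, 11, 8]
j→2, i→3; i≥j, return j=2. nums = [3, 6, 4, 12, 15, 11, 8]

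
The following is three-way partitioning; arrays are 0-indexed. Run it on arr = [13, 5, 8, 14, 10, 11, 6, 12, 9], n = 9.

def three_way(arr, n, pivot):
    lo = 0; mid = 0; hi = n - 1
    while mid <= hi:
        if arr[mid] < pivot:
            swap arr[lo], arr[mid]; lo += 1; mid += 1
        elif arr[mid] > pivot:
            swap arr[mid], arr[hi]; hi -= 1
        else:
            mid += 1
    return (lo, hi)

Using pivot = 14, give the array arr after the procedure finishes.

[13, 5, 8, 10, 11, 6, 12, 9, 14]

lo=0 mid=0 hi=8
13<14: swap(0,0), lo=1 mid=1 ⇒ [13, 5, 8, 14, 10, 11, 6, 12, 9]
5<14: swap(1,1), lo=2 mid=2 ⇒ [13, 5, 8, 14, 10, 11, 6, 12, 9]
8<14: swap(2,2), lo=3 mid=3 ⇒ [13, 5, 8, 14, 10, 11, 6, 12, 9]
14=14: mid=4
10<14: swap(3,4), lo=4 mid=5 ⇒ [13, 5, 8, 10, 14, 11, 6, 12, 9]
11<14: swap(4,5), lo=5 mid=6 ⇒ [13, 5, 8, 10, 11, 14, 6, 12, 9]
6<14: swap(5,6), lo=6 mid=7 ⇒ [13, 5, 8, 10, 11, 6, 14, 12, 9]
12<14: swap(6,7), lo=7 mid=8 ⇒ [13, 5, 8, 10, 11, 6, 12, 14, 9]
9<14: swap(7,8), lo=8 mid=9 ⇒ [13, 5, 8, 10, 11, 6, 12, 9, 14]
done. lo=8 hi=8; arr=[13, 5, 8, 10, 11, 6, 12, 9, 14]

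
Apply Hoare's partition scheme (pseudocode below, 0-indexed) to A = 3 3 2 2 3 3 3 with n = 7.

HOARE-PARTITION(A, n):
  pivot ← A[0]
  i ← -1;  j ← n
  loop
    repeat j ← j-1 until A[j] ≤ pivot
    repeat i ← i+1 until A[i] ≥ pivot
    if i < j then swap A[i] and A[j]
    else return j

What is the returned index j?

4

pivot = A[0] = 3; i = -1, j = 7
j→6 (A[6]=3≤3), i→0 (A[0]=3≥3); i<j, swap → 3 3 2 2 3 3 3
j→5 (A[5]=3≤3), i→1 (A[1]=3≥3); i<j, swap → 3 3 2 2 3 3 3
j→4, i→4; i≥j, return j=4. A = 3 3 2 2 3 3 3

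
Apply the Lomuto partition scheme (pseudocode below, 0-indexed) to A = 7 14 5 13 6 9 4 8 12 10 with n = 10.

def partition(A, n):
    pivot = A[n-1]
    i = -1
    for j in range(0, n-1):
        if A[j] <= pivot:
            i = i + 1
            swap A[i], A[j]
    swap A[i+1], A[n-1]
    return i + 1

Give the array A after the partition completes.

7 5 6 9 4 8 10 13 12 14

pivot = A[9] = 10; i = -1
j=0: A[0]=7 ≤ 10 → i=0, swap A[0],A[0] (no change) → 7 14 5 13 6 9 4 8 12 10
j=1: A[1]=14 > 10 → no swap
j=2: A[2]=5 ≤ 10 → i=1, swap A[1],A[2] → 7 5 14 13 6 9 4 8 12 10
j=3: A[3]=13 > 10 → no swap
j=4: A[4]=6 ≤ 10 → i=2, swap A[2],A[4] → 7 5 6 13 14 9 4 8 12 10
j=5: A[5]=9 ≤ 10 → i=3, swap A[3],A[5] → 7 5 6 9 14 13 4 8 12 10
j=6: A[6]=4 ≤ 10 → i=4, swap A[4],A[6] → 7 5 6 9 4 13 14 8 12 10
j=7: A[7]=8 ≤ 10 → i=5, swap A[5],A[7] → 7 5 6 9 4 8 14 13 12 10
j=8: A[8]=12 > 10 → no swap
final swap A[6],A[9] → 7 5 6 9 4 8 10 13 12 14; return 6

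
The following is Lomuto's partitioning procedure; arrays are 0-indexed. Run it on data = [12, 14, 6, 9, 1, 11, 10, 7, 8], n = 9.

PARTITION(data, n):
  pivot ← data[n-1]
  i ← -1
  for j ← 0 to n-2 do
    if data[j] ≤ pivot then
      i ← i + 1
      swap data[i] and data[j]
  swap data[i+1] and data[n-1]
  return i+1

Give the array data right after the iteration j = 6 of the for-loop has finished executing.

pivot=8, i=-1
j=0: 12>8, skip
j=1: 14>8, skip
j=2: 6≤8, i=0, swap(0,2) ⇒ [6, 14, 12, 9, 1, 11, 10, 7, 8]
j=3: 9>8, skip
j=4: 1≤8, i=1, swap(1,4) ⇒ [6, 1, 12, 9, 14, 11, 10, 7, 8]
j=5: 11>8, skip
j=6: 10>8, skip
(after j=6) data = [6, 1, 12, 9, 14, 11, 10, 7, 8]

[6, 1, 12, 9, 14, 11, 10, 7, 8]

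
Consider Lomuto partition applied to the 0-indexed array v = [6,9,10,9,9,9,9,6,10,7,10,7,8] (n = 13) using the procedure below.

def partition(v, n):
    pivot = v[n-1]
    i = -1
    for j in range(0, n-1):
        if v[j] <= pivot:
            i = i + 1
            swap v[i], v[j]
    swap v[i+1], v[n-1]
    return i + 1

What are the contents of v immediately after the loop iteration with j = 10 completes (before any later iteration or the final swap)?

[6,6,7,9,9,9,9,9,10,10,10,7,8]

pivot=8, i=-1
j=0: 6≤8, i=0, swap(0,0) ⇒ [6,9,10,9,9,9,9,6,10,7,10,7,8]
j=1: 9>8, skip
j=2: 10>8, skip
j=3: 9>8, skip
j=4: 9>8, skip
j=5: 9>8, skip
j=6: 9>8, skip
j=7: 6≤8, i=1, swap(1,7) ⇒ [6,6,10,9,9,9,9,9,10,7,10,7,8]
j=8: 10>8, skip
j=9: 7≤8, i=2, swap(2,9) ⇒ [6,6,7,9,9,9,9,9,10,10,10,7,8]
j=10: 10>8, skip
(after j=10) v = [6,6,7,9,9,9,9,9,10,10,10,7,8]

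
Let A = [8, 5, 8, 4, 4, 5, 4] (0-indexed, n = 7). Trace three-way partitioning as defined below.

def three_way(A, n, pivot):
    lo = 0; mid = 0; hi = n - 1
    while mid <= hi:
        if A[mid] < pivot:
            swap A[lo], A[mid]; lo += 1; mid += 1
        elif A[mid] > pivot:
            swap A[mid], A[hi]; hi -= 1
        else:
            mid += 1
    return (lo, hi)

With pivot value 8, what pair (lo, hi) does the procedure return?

(5, 6)

pivot = 8; lo=0, mid=0, hi=6
A[mid]=8=8: mid=1
A[mid]=5<8: swap A[0],A[1]; lo=1,mid=2 → [5, 8, 8, 4, 4, 5, 4]
A[mid]=8=8: mid=3
A[mid]=4<8: swap A[1],A[3]; lo=2,mid=4 → [5, 4, 8, 8, 4, 5, 4]
A[mid]=4<8: swap A[2],A[4]; lo=3,mid=5 → [5, 4, 4, 8, 8, 5, 4]
A[mid]=5<8: swap A[3],A[5]; lo=4,mid=6 → [5, 4, 4, 5, 8, 8, 4]
A[mid]=4<8: swap A[4],A[6]; lo=5,mid=7 → [5, 4, 4, 5, 4, 8, 8]
end: lo=5, hi=6; A = [5, 4, 4, 5, 4, 8, 8]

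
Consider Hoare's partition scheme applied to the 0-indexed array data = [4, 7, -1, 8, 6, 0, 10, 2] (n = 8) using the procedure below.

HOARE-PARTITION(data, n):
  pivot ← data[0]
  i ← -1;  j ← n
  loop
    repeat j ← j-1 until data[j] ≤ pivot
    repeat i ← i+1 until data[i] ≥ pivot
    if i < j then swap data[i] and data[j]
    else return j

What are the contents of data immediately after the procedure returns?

pivot = data[0] = 4; i = -1, j = 8
j→7 (data[7]=2≤4), i→0 (data[0]=4≥4); i<j, swap → [2, 7, -1, 8, 6, 0, 10, 4]
j→5 (data[5]=0≤4), i→1 (data[1]=7≥4); i<j, swap → [2, 0, -1, 8, 6, 7, 10, 4]
j→2, i→3; i≥j, return j=2. data = [2, 0, -1, 8, 6, 7, 10, 4]

[2, 0, -1, 8, 6, 7, 10, 4]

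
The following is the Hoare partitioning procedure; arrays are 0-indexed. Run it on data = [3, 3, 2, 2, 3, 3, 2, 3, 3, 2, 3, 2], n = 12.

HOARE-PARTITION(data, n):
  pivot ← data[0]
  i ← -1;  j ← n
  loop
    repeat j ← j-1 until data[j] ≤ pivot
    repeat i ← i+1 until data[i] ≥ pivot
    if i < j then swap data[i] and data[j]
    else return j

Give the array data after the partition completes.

[2, 3, 2, 2, 2, 3, 2, 3, 3, 3, 3, 3]

pivot=3
j stops at 11 (2), i stops at 0 (3); swap ⇒ [2, 3, 2, 2, 3, 3, 2, 3, 3, 2, 3, 3]
j stops at 10 (3), i stops at 1 (3); swap ⇒ [2, 3, 2, 2, 3, 3, 2, 3, 3, 2, 3, 3]
j stops at 9 (2), i stops at 4 (3); swap ⇒ [2, 3, 2, 2, 2, 3, 2, 3, 3, 3, 3, 3]
j stops at 8 (3), i stops at 5 (3); swap ⇒ [2, 3, 2, 2, 2, 3, 2, 3, 3, 3, 3, 3]
j stops at 7, i stops at 7; i≥j ⇒ return 7. data=[2, 3, 2, 2, 2, 3, 2, 3, 3, 3, 3, 3]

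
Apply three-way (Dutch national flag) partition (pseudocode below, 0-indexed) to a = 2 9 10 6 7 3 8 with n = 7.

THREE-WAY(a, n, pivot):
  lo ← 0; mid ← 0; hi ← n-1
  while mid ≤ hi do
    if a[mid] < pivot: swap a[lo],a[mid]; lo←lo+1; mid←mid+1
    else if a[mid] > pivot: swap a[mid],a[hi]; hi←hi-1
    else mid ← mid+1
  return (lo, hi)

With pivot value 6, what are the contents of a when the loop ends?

2 3 6 7 10 8 9

lo=0 mid=0 hi=6
2<6: swap(0,0), lo=1 mid=1 ⇒ 2 9 10 6 7 3 8
9>6: swap(1,6), hi=5 ⇒ 2 8 10 6 7 3 9
8>6: swap(1,5), hi=4 ⇒ 2 3 10 6 7 8 9
3<6: swap(1,1), lo=2 mid=2 ⇒ 2 3 10 6 7 8 9
10>6: swap(2,4), hi=3 ⇒ 2 3 7 6 10 8 9
7>6: swap(2,3), hi=2 ⇒ 2 3 6 7 10 8 9
6=6: mid=3
done. lo=2 hi=2; a=2 3 6 7 10 8 9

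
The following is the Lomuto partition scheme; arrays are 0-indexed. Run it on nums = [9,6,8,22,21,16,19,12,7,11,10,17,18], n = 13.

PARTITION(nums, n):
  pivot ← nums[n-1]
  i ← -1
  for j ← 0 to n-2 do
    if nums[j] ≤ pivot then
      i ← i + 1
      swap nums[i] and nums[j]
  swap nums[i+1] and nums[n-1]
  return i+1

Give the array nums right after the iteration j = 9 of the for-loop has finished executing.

pivot = nums[12] = 18; i = -1
j=0: nums[0]=9 ≤ 18 → i=0, swap nums[0],nums[0] (no change) → [9,6,8,22,21,16,19,12,7,11,10,17,18]
j=1: nums[1]=6 ≤ 18 → i=1, swap nums[1],nums[1] (no change) → [9,6,8,22,21,16,19,12,7,11,10,17,18]
j=2: nums[2]=8 ≤ 18 → i=2, swap nums[2],nums[2] (no change) → [9,6,8,22,21,16,19,12,7,11,10,17,18]
j=3: nums[3]=22 > 18 → no swap
j=4: nums[4]=21 > 18 → no swap
j=5: nums[5]=16 ≤ 18 → i=3, swap nums[3],nums[5] → [9,6,8,16,21,22,19,12,7,11,10,17,18]
j=6: nums[6]=19 > 18 → no swap
j=7: nums[7]=12 ≤ 18 → i=4, swap nums[4],nums[7] → [9,6,8,16,12,22,19,21,7,11,10,17,18]
j=8: nums[8]=7 ≤ 18 → i=5, swap nums[5],nums[8] → [9,6,8,16,12,7,19,21,22,11,10,17,18]
j=9: nums[9]=11 ≤ 18 → i=6, swap nums[6],nums[9] → [9,6,8,16,12,7,11,21,22,19,10,17,18]
(after j=9) nums = [9,6,8,16,12,7,11,21,22,19,10,17,18]

[9,6,8,16,12,7,11,21,22,19,10,17,18]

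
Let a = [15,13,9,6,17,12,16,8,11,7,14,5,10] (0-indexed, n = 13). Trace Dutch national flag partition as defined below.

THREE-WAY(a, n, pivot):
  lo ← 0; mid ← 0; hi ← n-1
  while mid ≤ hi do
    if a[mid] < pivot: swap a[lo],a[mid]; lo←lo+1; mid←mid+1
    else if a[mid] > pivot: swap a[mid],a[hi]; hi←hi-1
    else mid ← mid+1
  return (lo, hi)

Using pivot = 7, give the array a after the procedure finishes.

pivot = 7; lo=0, mid=0, hi=12
a[mid]=15>7: swap a[0],a[12]; hi=11 → [10,13,9,6,17,12,16,8,11,7,14,5,15]
a[mid]=10>7: swap a[0],a[11]; hi=10 → [5,13,9,6,17,12,16,8,11,7,14,10,15]
a[mid]=5<7: swap a[0],a[0]; lo=1,mid=1 → [5,13,9,6,17,12,16,8,11,7,14,10,15]
a[mid]=13>7: swap a[1],a[10]; hi=9 → [5,14,9,6,17,12,16,8,11,7,13,10,15]
a[mid]=14>7: swap a[1],a[9]; hi=8 → [5,7,9,6,17,12,16,8,11,14,13,10,15]
a[mid]=7=7: mid=2
a[mid]=9>7: swap a[2],a[8]; hi=7 → [5,7,11,6,17,12,16,8,9,14,13,10,15]
a[mid]=11>7: swap a[2],a[7]; hi=6 → [5,7,8,6,17,12,16,11,9,14,13,10,15]
a[mid]=8>7: swap a[2],a[6]; hi=5 → [5,7,16,6,17,12,8,11,9,14,13,10,15]
a[mid]=16>7: swap a[2],a[5]; hi=4 → [5,7,12,6,17,16,8,11,9,14,13,10,15]
a[mid]=12>7: swap a[2],a[4]; hi=3 → [5,7,17,6,12,16,8,11,9,14,13,10,15]
a[mid]=17>7: swap a[2],a[3]; hi=2 → [5,7,6,17,12,16,8,11,9,14,13,10,15]
a[mid]=6<7: swap a[1],a[2]; lo=2,mid=3 → [5,6,7,17,12,16,8,11,9,14,13,10,15]
end: lo=2, hi=2; a = [5,6,7,17,12,16,8,11,9,14,13,10,15]

[5,6,7,17,12,16,8,11,9,14,13,10,15]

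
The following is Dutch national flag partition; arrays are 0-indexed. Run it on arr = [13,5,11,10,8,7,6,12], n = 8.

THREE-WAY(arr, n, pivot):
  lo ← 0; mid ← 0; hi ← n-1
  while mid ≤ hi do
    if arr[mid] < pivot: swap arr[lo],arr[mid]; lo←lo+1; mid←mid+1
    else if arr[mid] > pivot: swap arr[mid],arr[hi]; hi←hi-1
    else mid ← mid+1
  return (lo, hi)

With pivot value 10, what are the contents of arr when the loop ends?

pivot = 10; lo=0, mid=0, hi=7
arr[mid]=13>10: swap arr[0],arr[7]; hi=6 → [12,5,11,10,8,7,6,13]
arr[mid]=12>10: swap arr[0],arr[6]; hi=5 → [6,5,11,10,8,7,12,13]
arr[mid]=6<10: swap arr[0],arr[0]; lo=1,mid=1 → [6,5,11,10,8,7,12,13]
arr[mid]=5<10: swap arr[1],arr[1]; lo=2,mid=2 → [6,5,11,10,8,7,12,13]
arr[mid]=11>10: swap arr[2],arr[5]; hi=4 → [6,5,7,10,8,11,12,13]
arr[mid]=7<10: swap arr[2],arr[2]; lo=3,mid=3 → [6,5,7,10,8,11,12,13]
arr[mid]=10=10: mid=4
arr[mid]=8<10: swap arr[3],arr[4]; lo=4,mid=5 → [6,5,7,8,10,11,12,13]
end: lo=4, hi=4; arr = [6,5,7,8,10,11,12,13]

[6,5,7,8,10,11,12,13]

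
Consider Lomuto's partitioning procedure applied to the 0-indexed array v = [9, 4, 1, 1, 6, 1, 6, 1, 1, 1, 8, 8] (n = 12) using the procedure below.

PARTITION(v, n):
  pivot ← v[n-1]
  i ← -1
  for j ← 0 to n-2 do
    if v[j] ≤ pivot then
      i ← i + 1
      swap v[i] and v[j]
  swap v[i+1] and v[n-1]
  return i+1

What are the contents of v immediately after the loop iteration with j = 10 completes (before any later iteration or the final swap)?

[4, 1, 1, 6, 1, 6, 1, 1, 1, 8, 9, 8]

pivot = v[11] = 8; i = -1
j=0: v[0]=9 > 8 → no swap
j=1: v[1]=4 ≤ 8 → i=0, swap v[0],v[1] → [4, 9, 1, 1, 6, 1, 6, 1, 1, 1, 8, 8]
j=2: v[2]=1 ≤ 8 → i=1, swap v[1],v[2] → [4, 1, 9, 1, 6, 1, 6, 1, 1, 1, 8, 8]
j=3: v[3]=1 ≤ 8 → i=2, swap v[2],v[3] → [4, 1, 1, 9, 6, 1, 6, 1, 1, 1, 8, 8]
j=4: v[4]=6 ≤ 8 → i=3, swap v[3],v[4] → [4, 1, 1, 6, 9, 1, 6, 1, 1, 1, 8, 8]
j=5: v[5]=1 ≤ 8 → i=4, swap v[4],v[5] → [4, 1, 1, 6, 1, 9, 6, 1, 1, 1, 8, 8]
j=6: v[6]=6 ≤ 8 → i=5, swap v[5],v[6] → [4, 1, 1, 6, 1, 6, 9, 1, 1, 1, 8, 8]
j=7: v[7]=1 ≤ 8 → i=6, swap v[6],v[7] → [4, 1, 1, 6, 1, 6, 1, 9, 1, 1, 8, 8]
j=8: v[8]=1 ≤ 8 → i=7, swap v[7],v[8] → [4, 1, 1, 6, 1, 6, 1, 1, 9, 1, 8, 8]
j=9: v[9]=1 ≤ 8 → i=8, swap v[8],v[9] → [4, 1, 1, 6, 1, 6, 1, 1, 1, 9, 8, 8]
j=10: v[10]=8 ≤ 8 → i=9, swap v[9],v[10] → [4, 1, 1, 6, 1, 6, 1, 1, 1, 8, 9, 8]
(after j=10) v = [4, 1, 1, 6, 1, 6, 1, 1, 1, 8, 9, 8]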